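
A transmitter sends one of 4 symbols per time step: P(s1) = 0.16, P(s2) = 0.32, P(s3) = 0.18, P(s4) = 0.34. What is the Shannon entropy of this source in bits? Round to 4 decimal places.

H = −Σ pᵢ log₂ pᵢ.
−0.16·log₂(0.16) = 0.4230
−0.32·log₂(0.32) = 0.5260
−0.18·log₂(0.18) = 0.4453
−0.34·log₂(0.34) = 0.5292
Sum ≈ 1.9235 → 1.9235 bits.

1.9235 bits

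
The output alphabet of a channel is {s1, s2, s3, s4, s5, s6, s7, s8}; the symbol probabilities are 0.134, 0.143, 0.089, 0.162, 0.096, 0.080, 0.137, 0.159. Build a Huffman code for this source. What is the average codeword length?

3 bits/symbol

Repeatedly combine the two least-probable nodes; the expected code length is the sum of the merged weights.
merge 2/25 + 89/1000 → 169/1000
merge 12/125 + 67/500 → 23/100
merge 137/1000 + 143/1000 → 7/25
merge 159/1000 + 81/500 → 321/1000
merge 169/1000 + 23/100 → 399/1000
merge 7/25 + 321/1000 → 601/1000
merge 399/1000 + 601/1000 → 1
L = 169/1000 + 23/100 + 7/25 + 321/1000 + 399/1000 + 601/1000 + 1 = 3 bits/symbol.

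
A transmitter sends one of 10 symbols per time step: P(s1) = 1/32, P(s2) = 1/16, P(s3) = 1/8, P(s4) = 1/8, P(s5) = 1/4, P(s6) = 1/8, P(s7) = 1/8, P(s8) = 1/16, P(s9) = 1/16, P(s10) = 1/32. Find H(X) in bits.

Each probability is a power of 1/2, so log₂(1/p) is an integer.
H = Σ p·log₂(1/p) = 1/32·5 + 1/16·4 + 1/8·3 + 1/8·3 + 1/4·2 + 1/8·3 + 1/8·3 + 1/16·4 + 1/16·4 + 1/32·5 = 3.0625 bits.

3.0625 bits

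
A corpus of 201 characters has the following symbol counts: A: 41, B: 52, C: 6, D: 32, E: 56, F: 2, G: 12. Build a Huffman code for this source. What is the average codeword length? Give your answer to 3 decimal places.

2.398 bits/symbol

Probabilities are the counts divided by 201.
Repeatedly combine the two least-probable nodes; the expected code length is the sum of the merged weights.
merge 2/201 + 2/67 → 8/201
merge 8/201 + 4/67 → 20/201
merge 20/201 + 32/201 → 52/201
merge 41/201 + 52/201 → 31/67
merge 52/201 + 56/201 → 36/67
merge 31/67 + 36/67 → 1
L = 8/201 + 20/201 + 52/201 + 31/67 + 36/67 + 1 = 482/201 ≈ 2.398 bits/symbol.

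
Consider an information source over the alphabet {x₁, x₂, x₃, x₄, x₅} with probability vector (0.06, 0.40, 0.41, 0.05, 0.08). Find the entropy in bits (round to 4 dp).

H = −Σ pᵢ log₂ pᵢ.
−0.06·log₂(0.06) = 0.2435
−0.40·log₂(0.40) = 0.5288
−0.41·log₂(0.41) = 0.5274
−0.05·log₂(0.05) = 0.2161
−0.08·log₂(0.08) = 0.2915
Sum ≈ 1.8073 → 1.8073 bits.

1.8073 bits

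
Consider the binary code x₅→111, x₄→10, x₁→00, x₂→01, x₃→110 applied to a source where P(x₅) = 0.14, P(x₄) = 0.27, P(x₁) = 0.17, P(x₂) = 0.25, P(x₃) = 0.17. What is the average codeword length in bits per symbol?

2.31 bits/symbol

L̄ = Σ pᵢ·ℓᵢ = 0.14·3 + 0.27·2 + 0.17·2 + 0.25·2 + 0.17·3 = 2.31 bits/symbol.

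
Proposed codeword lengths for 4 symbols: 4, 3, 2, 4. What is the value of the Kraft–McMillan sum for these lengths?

With common denominator 2^4 = 16: Σ 2^(−ℓᵢ) = 1/16 + 2/16 + 4/16 + 1/16 = 8/16 = 0.5.

0.5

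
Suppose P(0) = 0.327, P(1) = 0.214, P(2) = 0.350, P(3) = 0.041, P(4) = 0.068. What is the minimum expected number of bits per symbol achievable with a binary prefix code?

2.082 bits/symbol

Repeatedly combine the two least-probable nodes; the expected code length is the sum of the merged weights.
merge 41/1000 + 17/250 → 109/1000
merge 109/1000 + 107/500 → 323/1000
merge 323/1000 + 327/1000 → 13/20
merge 7/20 + 13/20 → 1
L = 109/1000 + 323/1000 + 13/20 + 1 = 1041/500 = 2.082 bits/symbol.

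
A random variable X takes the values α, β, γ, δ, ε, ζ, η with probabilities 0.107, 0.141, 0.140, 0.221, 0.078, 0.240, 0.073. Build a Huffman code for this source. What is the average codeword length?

Repeatedly combine the two least-probable nodes; the expected code length is the sum of the merged weights.
merge 73/1000 + 39/500 → 151/1000
merge 107/1000 + 7/50 → 247/1000
merge 141/1000 + 151/1000 → 73/250
merge 221/1000 + 6/25 → 461/1000
merge 247/1000 + 73/250 → 539/1000
merge 461/1000 + 539/1000 → 1
L = 151/1000 + 247/1000 + 73/250 + 461/1000 + 539/1000 + 1 = 269/100 = 2.69 bits/symbol.

2.69 bits/symbol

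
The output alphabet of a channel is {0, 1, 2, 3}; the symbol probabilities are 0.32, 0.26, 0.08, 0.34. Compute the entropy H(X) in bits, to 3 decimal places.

1.852 bits

H = −Σ pᵢ log₂ pᵢ.
−0.32·log₂(0.32) = 0.5260
−0.26·log₂(0.26) = 0.5053
−0.08·log₂(0.08) = 0.2915
−0.34·log₂(0.34) = 0.5292
Sum ≈ 1.8520 → 1.852 bits.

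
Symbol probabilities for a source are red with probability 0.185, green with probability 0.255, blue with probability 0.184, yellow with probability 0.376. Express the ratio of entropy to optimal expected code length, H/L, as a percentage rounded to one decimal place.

Entropy H = −Σ p log₂ p ≈ 1.9331 bits.
Huffman merges: 23/125+37/200→369/1000; 51/200+369/1000→78/125; 47/125+78/125→1. L = 1993/1000 ≈ 1.9930.
Efficiency = H/L = 1.9331/1.9930 = 97.0%.

97.0%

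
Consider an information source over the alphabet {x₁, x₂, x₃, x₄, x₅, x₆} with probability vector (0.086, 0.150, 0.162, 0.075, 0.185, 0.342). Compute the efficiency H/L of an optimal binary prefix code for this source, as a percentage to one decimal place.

97.1%

Entropy H = −Σ p log₂ p ≈ 2.4004 bits.
Huffman merges: 3/40+43/500→161/1000; 3/20+161/1000→311/1000; 81/500+37/200→347/1000; 311/1000+171/500→653/1000; 347/1000+653/1000→1. L = 309/125 ≈ 2.4720.
Efficiency = H/L = 2.4004/2.4720 = 97.1%.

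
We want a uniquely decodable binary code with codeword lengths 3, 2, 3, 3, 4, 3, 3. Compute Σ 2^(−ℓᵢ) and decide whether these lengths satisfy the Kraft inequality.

0.9375; yes

With common denominator 2^4 = 16: Σ 2^(−ℓᵢ) = 2/16 + 4/16 + 2/16 + 2/16 + 1/16 + 2/16 + 2/16 = 15/16 = 0.9375.
Kraft's inequality requires Σ ≤ 1; here Σ = 0.9375 ≤ 1, so such a prefix code exists.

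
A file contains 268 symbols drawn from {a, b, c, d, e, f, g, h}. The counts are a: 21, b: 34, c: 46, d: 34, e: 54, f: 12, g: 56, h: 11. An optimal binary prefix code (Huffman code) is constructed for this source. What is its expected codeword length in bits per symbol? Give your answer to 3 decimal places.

Probabilities are the counts divided by 268.
Repeatedly combine the two least-probable nodes; the expected code length is the sum of the merged weights.
merge 11/268 + 3/67 → 23/268
merge 21/268 + 23/268 → 11/67
merge 17/134 + 17/134 → 17/67
merge 11/67 + 23/134 → 45/134
merge 27/134 + 14/67 → 55/134
merge 17/67 + 45/134 → 79/134
merge 55/134 + 79/134 → 1
L = 23/268 + 11/67 + 17/67 + 45/134 + 55/134 + 79/134 + 1 = 761/268 ≈ 2.840 bits/symbol.

2.840 bits/symbol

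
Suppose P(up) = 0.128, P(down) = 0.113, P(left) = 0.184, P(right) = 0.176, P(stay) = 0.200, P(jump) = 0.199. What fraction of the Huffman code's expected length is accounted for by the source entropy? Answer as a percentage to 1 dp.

Entropy H = −Σ p log₂ p ≈ 2.5534 bits.
Huffman merges: 113/1000+16/125→241/1000; 22/125+23/125→9/25; 199/1000+1/5→399/1000; 241/1000+9/25→601/1000; 399/1000+601/1000→1. L = 2601/1000 ≈ 2.6010.
Efficiency = H/L = 2.5534/2.6010 = 98.2%.

98.2%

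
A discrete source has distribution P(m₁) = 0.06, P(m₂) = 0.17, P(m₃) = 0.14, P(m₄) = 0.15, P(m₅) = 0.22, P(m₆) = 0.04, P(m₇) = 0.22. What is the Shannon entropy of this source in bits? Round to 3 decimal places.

2.633 bits

H = −Σ pᵢ log₂ pᵢ.
−0.06·log₂(0.06) = 0.2435
−0.17·log₂(0.17) = 0.4346
−0.14·log₂(0.14) = 0.3971
−0.15·log₂(0.15) = 0.4105
−0.22·log₂(0.22) = 0.4806
−0.04·log₂(0.04) = 0.1858
−0.22·log₂(0.22) = 0.4806
Sum ≈ 2.6327 → 2.633 bits.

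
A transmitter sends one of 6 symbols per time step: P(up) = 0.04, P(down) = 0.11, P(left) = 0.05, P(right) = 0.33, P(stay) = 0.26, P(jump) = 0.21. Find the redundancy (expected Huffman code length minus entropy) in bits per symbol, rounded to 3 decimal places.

Entropy H = −Σ p log₂ p ≈ 2.2581 bits.
Huffman merges: 1/25+1/20→9/100; 9/100+11/100→1/5; 1/5+21/100→41/100; 13/50+33/100→59/100; 41/100+59/100→1. L = 229/100 ≈ 2.2900.
L − H = 2.2900 − 2.2581 = 0.032 bits.

0.032 bits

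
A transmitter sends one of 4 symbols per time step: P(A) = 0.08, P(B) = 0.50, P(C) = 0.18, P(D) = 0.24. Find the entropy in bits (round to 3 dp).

H = −Σ pᵢ log₂ pᵢ.
−0.08·log₂(0.08) = 0.2915
−0.50·log₂(0.50) = 0.5000
−0.18·log₂(0.18) = 0.4453
−0.24·log₂(0.24) = 0.4941
Sum ≈ 1.7310 → 1.731 bits.

1.731 bits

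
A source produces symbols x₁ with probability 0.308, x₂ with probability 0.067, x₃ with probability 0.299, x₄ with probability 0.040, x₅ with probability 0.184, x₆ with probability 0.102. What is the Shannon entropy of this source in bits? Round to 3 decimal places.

2.276 bits

H = −Σ pᵢ log₂ pᵢ.
−0.308·log₂(0.308) = 0.5233
−0.067·log₂(0.067) = 0.2613
−0.299·log₂(0.299) = 0.5208
−0.040·log₂(0.040) = 0.1858
−0.184·log₂(0.184) = 0.4494
−0.102·log₂(0.102) = 0.3359
Sum ≈ 2.2764 → 2.276 bits.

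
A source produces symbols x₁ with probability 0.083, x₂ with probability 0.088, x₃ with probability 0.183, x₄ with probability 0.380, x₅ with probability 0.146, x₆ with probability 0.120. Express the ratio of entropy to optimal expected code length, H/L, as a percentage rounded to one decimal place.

Entropy H = −Σ p log₂ p ≈ 2.3578 bits.
Huffman merges: 83/1000+11/125→171/1000; 3/25+73/500→133/500; 171/1000+183/1000→177/500; 133/500+177/500→31/50; 19/50+31/50→1. L = 2411/1000 ≈ 2.4110.
Efficiency = H/L = 2.3578/2.4110 = 97.8%.

97.8%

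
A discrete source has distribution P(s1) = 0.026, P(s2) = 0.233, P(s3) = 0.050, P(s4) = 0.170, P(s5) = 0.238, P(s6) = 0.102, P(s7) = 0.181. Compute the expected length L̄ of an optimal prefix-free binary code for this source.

2.602 bits/symbol

Repeatedly combine the two least-probable nodes; the expected code length is the sum of the merged weights.
merge 13/500 + 1/20 → 19/250
merge 19/250 + 51/500 → 89/500
merge 17/100 + 89/500 → 87/250
merge 181/1000 + 233/1000 → 207/500
merge 119/500 + 87/250 → 293/500
merge 207/500 + 293/500 → 1
L = 19/250 + 89/500 + 87/250 + 207/500 + 293/500 + 1 = 1301/500 = 2.602 bits/symbol.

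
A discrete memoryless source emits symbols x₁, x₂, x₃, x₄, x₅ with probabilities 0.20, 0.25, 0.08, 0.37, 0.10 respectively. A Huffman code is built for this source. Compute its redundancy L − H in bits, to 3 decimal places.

0.061 bits

Entropy H = −Σ p log₂ p ≈ 2.1188 bits.
Huffman merges: 2/25+1/10→9/50; 9/50+1/5→19/50; 1/4+37/100→31/50; 19/50+31/50→1. L = 109/50 ≈ 2.1800.
L − H = 2.1800 − 2.1188 = 0.061 bits.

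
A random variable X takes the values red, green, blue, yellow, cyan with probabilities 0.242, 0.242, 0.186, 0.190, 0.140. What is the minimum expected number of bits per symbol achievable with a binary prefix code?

Repeatedly combine the two least-probable nodes; the expected code length is the sum of the merged weights.
merge 7/50 + 93/500 → 163/500
merge 19/100 + 121/500 → 54/125
merge 121/500 + 163/500 → 71/125
merge 54/125 + 71/125 → 1
L = 163/500 + 54/125 + 71/125 + 1 = 1163/500 = 2.326 bits/symbol.

2.326 bits/symbol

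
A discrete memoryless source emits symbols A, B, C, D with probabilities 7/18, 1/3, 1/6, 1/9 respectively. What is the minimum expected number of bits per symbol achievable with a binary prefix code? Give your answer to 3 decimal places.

Repeatedly combine the two least-probable nodes; the expected code length is the sum of the merged weights.
merge 1/9 + 1/6 → 5/18
merge 5/18 + 1/3 → 11/18
merge 7/18 + 11/18 → 1
L = 5/18 + 11/18 + 1 = 17/9 ≈ 1.889 bits/symbol.

1.889 bits/symbol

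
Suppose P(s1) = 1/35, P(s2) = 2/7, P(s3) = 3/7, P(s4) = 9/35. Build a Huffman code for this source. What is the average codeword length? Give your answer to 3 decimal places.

1.857 bits/symbol

Repeatedly combine the two least-probable nodes; the expected code length is the sum of the merged weights.
merge 1/35 + 9/35 → 2/7
merge 2/7 + 2/7 → 4/7
merge 3/7 + 4/7 → 1
L = 2/7 + 4/7 + 1 = 13/7 ≈ 1.857 bits/symbol.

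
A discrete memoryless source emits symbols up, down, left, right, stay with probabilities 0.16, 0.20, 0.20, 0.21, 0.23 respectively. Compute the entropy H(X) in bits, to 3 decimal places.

2.312 bits

H = −Σ pᵢ log₂ pᵢ.
−0.16·log₂(0.16) = 0.4230
−0.20·log₂(0.20) = 0.4644
−0.20·log₂(0.20) = 0.4644
−0.21·log₂(0.21) = 0.4728
−0.23·log₂(0.23) = 0.4877
Sum ≈ 2.3123 → 2.312 bits.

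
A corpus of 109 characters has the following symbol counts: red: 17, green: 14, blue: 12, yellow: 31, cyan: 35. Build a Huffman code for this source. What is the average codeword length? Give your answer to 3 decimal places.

2.239 bits/symbol

Probabilities are the counts divided by 109.
Repeatedly combine the two least-probable nodes; the expected code length is the sum of the merged weights.
merge 12/109 + 14/109 → 26/109
merge 17/109 + 26/109 → 43/109
merge 31/109 + 35/109 → 66/109
merge 43/109 + 66/109 → 1
L = 26/109 + 43/109 + 66/109 + 1 = 244/109 ≈ 2.239 bits/symbol.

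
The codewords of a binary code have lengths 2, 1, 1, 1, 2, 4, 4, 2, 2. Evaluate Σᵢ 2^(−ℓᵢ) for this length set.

With common denominator 2^4 = 16: Σ 2^(−ℓᵢ) = 4/16 + 8/16 + 8/16 + 8/16 + 4/16 + 1/16 + 1/16 + 4/16 + 4/16 = 42/16 = 2.625.

2.625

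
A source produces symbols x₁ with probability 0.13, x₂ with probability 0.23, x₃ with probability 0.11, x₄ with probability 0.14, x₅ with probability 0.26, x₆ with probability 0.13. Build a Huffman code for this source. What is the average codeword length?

2.51 bits/symbol

Repeatedly combine the two least-probable nodes; the expected code length is the sum of the merged weights.
merge 11/100 + 13/100 → 6/25
merge 13/100 + 7/50 → 27/100
merge 23/100 + 6/25 → 47/100
merge 13/50 + 27/100 → 53/100
merge 47/100 + 53/100 → 1
L = 6/25 + 27/100 + 47/100 + 53/100 + 1 = 251/100 = 2.51 bits/symbol.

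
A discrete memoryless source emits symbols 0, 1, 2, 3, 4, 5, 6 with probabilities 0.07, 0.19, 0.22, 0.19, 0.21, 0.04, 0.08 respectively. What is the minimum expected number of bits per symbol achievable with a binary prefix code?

Repeatedly combine the two least-probable nodes; the expected code length is the sum of the merged weights.
merge 1/25 + 7/100 → 11/100
merge 2/25 + 11/100 → 19/100
merge 19/100 + 19/100 → 19/50
merge 19/100 + 21/100 → 2/5
merge 11/50 + 19/50 → 3/5
merge 2/5 + 3/5 → 1
L = 11/100 + 19/100 + 19/50 + 2/5 + 3/5 + 1 = 67/25 = 2.68 bits/symbol.

2.68 bits/symbol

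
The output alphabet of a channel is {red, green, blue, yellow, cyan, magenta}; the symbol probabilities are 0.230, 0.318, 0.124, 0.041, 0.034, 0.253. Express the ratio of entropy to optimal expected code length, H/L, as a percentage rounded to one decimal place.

Entropy H = −Σ p log₂ p ≈ 2.2432 bits.
Huffman merges: 17/500+41/1000→3/40; 3/40+31/250→199/1000; 199/1000+23/100→429/1000; 253/1000+159/500→571/1000; 429/1000+571/1000→1. L = 1137/500 ≈ 2.2740.
Efficiency = H/L = 2.2432/2.2740 = 98.6%.

98.6%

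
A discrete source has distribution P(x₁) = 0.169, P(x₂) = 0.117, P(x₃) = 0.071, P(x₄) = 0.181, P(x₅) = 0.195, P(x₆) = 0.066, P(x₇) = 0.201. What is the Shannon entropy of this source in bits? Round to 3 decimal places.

H = −Σ pᵢ log₂ pᵢ.
−0.169·log₂(0.169) = 0.4335
−0.117·log₂(0.117) = 0.3622
−0.071·log₂(0.071) = 0.2709
−0.181·log₂(0.181) = 0.4463
−0.195·log₂(0.195) = 0.4599
−0.066·log₂(0.066) = 0.2588
−0.201·log₂(0.201) = 0.4653
Sum ≈ 2.6969 → 2.697 bits.

2.697 bits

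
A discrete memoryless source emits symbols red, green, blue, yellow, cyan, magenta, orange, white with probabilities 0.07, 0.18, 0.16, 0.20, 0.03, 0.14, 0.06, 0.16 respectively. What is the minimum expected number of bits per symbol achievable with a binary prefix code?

2.87 bits/symbol

Repeatedly combine the two least-probable nodes; the expected code length is the sum of the merged weights.
merge 3/100 + 3/50 → 9/100
merge 7/100 + 9/100 → 4/25
merge 7/50 + 4/25 → 3/10
merge 4/25 + 4/25 → 8/25
merge 9/50 + 1/5 → 19/50
merge 3/10 + 8/25 → 31/50
merge 19/50 + 31/50 → 1
L = 9/100 + 4/25 + 3/10 + 8/25 + 19/50 + 31/50 + 1 = 287/100 = 2.87 bits/symbol.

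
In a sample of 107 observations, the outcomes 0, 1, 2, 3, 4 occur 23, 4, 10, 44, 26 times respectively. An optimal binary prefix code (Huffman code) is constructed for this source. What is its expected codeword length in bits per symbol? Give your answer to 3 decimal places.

2.065 bits/symbol

Probabilities are the counts divided by 107.
Repeatedly combine the two least-probable nodes; the expected code length is the sum of the merged weights.
merge 4/107 + 10/107 → 14/107
merge 14/107 + 23/107 → 37/107
merge 26/107 + 37/107 → 63/107
merge 44/107 + 63/107 → 1
L = 14/107 + 37/107 + 63/107 + 1 = 221/107 ≈ 2.065 bits/symbol.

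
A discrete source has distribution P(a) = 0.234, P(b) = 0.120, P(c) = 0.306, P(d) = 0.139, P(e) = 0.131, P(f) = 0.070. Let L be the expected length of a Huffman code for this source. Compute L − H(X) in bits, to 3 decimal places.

Entropy H = −Σ p log₂ p ≈ 2.4286 bits.
Huffman merges: 7/100+3/25→19/100; 131/1000+139/1000→27/100; 19/100+117/500→53/125; 27/100+153/500→72/125; 53/125+72/125→1. L = 123/50 ≈ 2.4600.
L − H = 2.4600 − 2.4286 = 0.031 bits.

0.031 bits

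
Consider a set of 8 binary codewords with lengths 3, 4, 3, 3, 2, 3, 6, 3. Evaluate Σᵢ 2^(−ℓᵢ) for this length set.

0.953125

With common denominator 2^6 = 64: Σ 2^(−ℓᵢ) = 8/64 + 4/64 + 8/64 + 8/64 + 16/64 + 8/64 + 1/64 + 8/64 = 61/64 = 0.953125.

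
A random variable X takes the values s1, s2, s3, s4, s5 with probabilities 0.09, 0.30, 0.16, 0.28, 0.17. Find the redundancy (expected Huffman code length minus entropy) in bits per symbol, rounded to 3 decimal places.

Entropy H = −Σ p log₂ p ≈ 2.2056 bits.
Huffman merges: 9/100+4/25→1/4; 17/100+1/4→21/50; 7/25+3/10→29/50; 21/50+29/50→1. L = 9/4 ≈ 2.2500.
L − H = 2.2500 − 2.2056 = 0.044 bits.

0.044 bits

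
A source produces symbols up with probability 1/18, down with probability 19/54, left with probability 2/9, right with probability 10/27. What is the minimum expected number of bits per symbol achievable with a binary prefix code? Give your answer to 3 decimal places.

1.907 bits/symbol

Repeatedly combine the two least-probable nodes; the expected code length is the sum of the merged weights.
merge 1/18 + 2/9 → 5/18
merge 5/18 + 19/54 → 17/27
merge 10/27 + 17/27 → 1
L = 5/18 + 17/27 + 1 = 103/54 ≈ 1.907 bits/symbol.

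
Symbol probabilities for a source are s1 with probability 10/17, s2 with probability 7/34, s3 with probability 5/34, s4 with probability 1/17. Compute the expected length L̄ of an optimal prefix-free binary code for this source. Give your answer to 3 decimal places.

Repeatedly combine the two least-probable nodes; the expected code length is the sum of the merged weights.
merge 1/17 + 5/34 → 7/34
merge 7/34 + 7/34 → 7/17
merge 7/17 + 10/17 → 1
L = 7/34 + 7/17 + 1 = 55/34 ≈ 1.618 bits/symbol.

1.618 bits/symbol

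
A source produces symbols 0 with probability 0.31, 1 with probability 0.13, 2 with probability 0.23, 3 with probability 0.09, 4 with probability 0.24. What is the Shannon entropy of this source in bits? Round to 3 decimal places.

H = −Σ pᵢ log₂ pᵢ.
−0.31·log₂(0.31) = 0.5238
−0.13·log₂(0.13) = 0.3826
−0.23·log₂(0.23) = 0.4877
−0.09·log₂(0.09) = 0.3127
−0.24·log₂(0.24) = 0.4941
Sum ≈ 2.2009 → 2.201 bits.

2.201 bits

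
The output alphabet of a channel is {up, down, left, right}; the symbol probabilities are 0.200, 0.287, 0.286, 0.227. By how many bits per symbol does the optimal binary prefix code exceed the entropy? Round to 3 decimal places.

0.017 bits

Entropy H = −Σ p log₂ p ≈ 1.9833 bits.
Huffman merges: 1/5+227/1000→427/1000; 143/500+287/1000→573/1000; 427/1000+573/1000→1. L = 2 ≈ 2.0000.
L − H = 2.0000 − 1.9833 = 0.017 bits.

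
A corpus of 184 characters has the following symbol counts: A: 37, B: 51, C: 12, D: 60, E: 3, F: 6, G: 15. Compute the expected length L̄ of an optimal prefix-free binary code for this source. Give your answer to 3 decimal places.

Probabilities are the counts divided by 184.
Repeatedly combine the two least-probable nodes; the expected code length is the sum of the merged weights.
merge 3/184 + 3/92 → 9/184
merge 9/184 + 3/46 → 21/184
merge 15/184 + 21/184 → 9/46
merge 9/46 + 37/184 → 73/184
merge 51/184 + 15/46 → 111/184
merge 73/184 + 111/184 → 1
L = 9/184 + 21/184 + 9/46 + 73/184 + 111/184 + 1 = 217/92 ≈ 2.359 bits/symbol.

2.359 bits/symbol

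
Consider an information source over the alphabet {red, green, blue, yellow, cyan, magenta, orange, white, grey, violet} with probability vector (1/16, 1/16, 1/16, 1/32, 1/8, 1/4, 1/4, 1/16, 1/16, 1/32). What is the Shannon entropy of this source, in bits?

2.9375 bits

Each probability is a power of 1/2, so log₂(1/p) is an integer.
H = Σ p·log₂(1/p) = 1/16·4 + 1/16·4 + 1/16·4 + 1/32·5 + 1/8·3 + 1/4·2 + 1/4·2 + 1/16·4 + 1/16·4 + 1/32·5 = 2.9375 bits.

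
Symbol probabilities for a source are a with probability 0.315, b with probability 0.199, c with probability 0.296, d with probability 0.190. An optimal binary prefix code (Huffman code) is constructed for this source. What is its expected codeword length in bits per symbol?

Repeatedly combine the two least-probable nodes; the expected code length is the sum of the merged weights.
merge 19/100 + 199/1000 → 389/1000
merge 37/125 + 63/200 → 611/1000
merge 389/1000 + 611/1000 → 1
L = 389/1000 + 611/1000 + 1 = 2 bits/symbol.

2 bits/symbol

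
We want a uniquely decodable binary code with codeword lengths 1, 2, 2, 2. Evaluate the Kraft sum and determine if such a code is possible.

1.25; no

With common denominator 2^2 = 4: Σ 2^(−ℓᵢ) = 2/4 + 1/4 + 1/4 + 1/4 = 5/4 = 1.25.
Kraft's inequality requires Σ ≤ 1; here Σ = 1.25 > 1, so no such prefix code exists.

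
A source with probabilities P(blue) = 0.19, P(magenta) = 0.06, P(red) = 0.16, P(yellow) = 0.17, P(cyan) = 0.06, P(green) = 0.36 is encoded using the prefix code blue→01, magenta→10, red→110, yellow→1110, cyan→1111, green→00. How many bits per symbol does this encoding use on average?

L̄ = Σ pᵢ·ℓᵢ = 0.19·2 + 0.06·2 + 0.16·3 + 0.17·4 + 0.06·4 + 0.36·2 = 2.62 bits/symbol.

2.62 bits/symbol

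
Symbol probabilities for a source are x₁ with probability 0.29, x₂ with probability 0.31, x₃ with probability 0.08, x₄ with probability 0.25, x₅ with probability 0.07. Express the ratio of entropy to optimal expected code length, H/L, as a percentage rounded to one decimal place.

97.8%

Entropy H = −Σ p log₂ p ≈ 2.1018 bits.
Huffman merges: 7/100+2/25→3/20; 3/20+1/4→2/5; 29/100+31/100→3/5; 2/5+3/5→1. L = 43/20 ≈ 2.1500.
Efficiency = H/L = 2.1018/2.1500 = 97.8%.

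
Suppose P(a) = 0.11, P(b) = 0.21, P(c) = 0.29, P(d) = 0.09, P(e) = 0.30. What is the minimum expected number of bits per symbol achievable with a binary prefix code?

Repeatedly combine the two least-probable nodes; the expected code length is the sum of the merged weights.
merge 9/100 + 11/100 → 1/5
merge 1/5 + 21/100 → 41/100
merge 29/100 + 3/10 → 59/100
merge 41/100 + 59/100 → 1
L = 1/5 + 41/100 + 59/100 + 1 = 11/5 = 2.2 bits/symbol.

2.2 bits/symbol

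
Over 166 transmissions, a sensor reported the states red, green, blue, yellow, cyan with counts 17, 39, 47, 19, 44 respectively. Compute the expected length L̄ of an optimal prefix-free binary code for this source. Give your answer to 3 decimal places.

Probabilities are the counts divided by 166.
Repeatedly combine the two least-probable nodes; the expected code length is the sum of the merged weights.
merge 17/166 + 19/166 → 18/83
merge 18/83 + 39/166 → 75/166
merge 22/83 + 47/166 → 91/166
merge 75/166 + 91/166 → 1
L = 18/83 + 75/166 + 91/166 + 1 = 184/83 ≈ 2.217 bits/symbol.

2.217 bits/symbol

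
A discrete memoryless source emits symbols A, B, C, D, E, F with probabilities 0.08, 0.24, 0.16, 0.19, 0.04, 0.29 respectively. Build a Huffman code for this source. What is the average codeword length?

2.4 bits/symbol

Repeatedly combine the two least-probable nodes; the expected code length is the sum of the merged weights.
merge 1/25 + 2/25 → 3/25
merge 3/25 + 4/25 → 7/25
merge 19/100 + 6/25 → 43/100
merge 7/25 + 29/100 → 57/100
merge 43/100 + 57/100 → 1
L = 3/25 + 7/25 + 43/100 + 57/100 + 1 = 12/5 = 2.4 bits/symbol.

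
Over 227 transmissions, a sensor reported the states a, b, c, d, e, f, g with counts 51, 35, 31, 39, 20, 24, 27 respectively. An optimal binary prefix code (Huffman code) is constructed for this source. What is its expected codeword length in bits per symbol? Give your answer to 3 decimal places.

2.775 bits/symbol

Probabilities are the counts divided by 227.
Repeatedly combine the two least-probable nodes; the expected code length is the sum of the merged weights.
merge 20/227 + 24/227 → 44/227
merge 27/227 + 31/227 → 58/227
merge 35/227 + 39/227 → 74/227
merge 44/227 + 51/227 → 95/227
merge 58/227 + 74/227 → 132/227
merge 95/227 + 132/227 → 1
L = 44/227 + 58/227 + 74/227 + 95/227 + 132/227 + 1 = 630/227 ≈ 2.775 bits/symbol.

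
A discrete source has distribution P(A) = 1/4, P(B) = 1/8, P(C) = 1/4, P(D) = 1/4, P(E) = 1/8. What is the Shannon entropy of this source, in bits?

Each probability is a power of 1/2, so log₂(1/p) is an integer.
H = Σ p·log₂(1/p) = 1/4·2 + 1/8·3 + 1/4·2 + 1/4·2 + 1/8·3 = 2.25 bits.

2.25 bits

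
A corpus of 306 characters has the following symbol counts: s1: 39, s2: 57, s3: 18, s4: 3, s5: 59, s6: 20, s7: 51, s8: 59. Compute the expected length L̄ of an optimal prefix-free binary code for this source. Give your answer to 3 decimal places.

2.817 bits/symbol

Probabilities are the counts divided by 306.
Repeatedly combine the two least-probable nodes; the expected code length is the sum of the merged weights.
merge 1/102 + 1/17 → 7/102
merge 10/153 + 7/102 → 41/306
merge 13/102 + 41/306 → 40/153
merge 1/6 + 19/102 → 6/17
merge 59/306 + 59/306 → 59/153
merge 40/153 + 6/17 → 94/153
merge 59/153 + 94/153 → 1
L = 7/102 + 41/306 + 40/153 + 6/17 + 59/153 + 94/153 + 1 = 431/153 ≈ 2.817 bits/symbol.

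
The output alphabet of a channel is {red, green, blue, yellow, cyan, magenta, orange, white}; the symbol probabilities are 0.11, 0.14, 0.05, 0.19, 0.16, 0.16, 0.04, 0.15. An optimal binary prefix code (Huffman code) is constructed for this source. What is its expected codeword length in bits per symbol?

2.9 bits/symbol

Repeatedly combine the two least-probable nodes; the expected code length is the sum of the merged weights.
merge 1/25 + 1/20 → 9/100
merge 9/100 + 11/100 → 1/5
merge 7/50 + 3/20 → 29/100
merge 4/25 + 4/25 → 8/25
merge 19/100 + 1/5 → 39/100
merge 29/100 + 8/25 → 61/100
merge 39/100 + 61/100 → 1
L = 9/100 + 1/5 + 29/100 + 8/25 + 39/100 + 61/100 + 1 = 29/10 = 2.9 bits/symbol.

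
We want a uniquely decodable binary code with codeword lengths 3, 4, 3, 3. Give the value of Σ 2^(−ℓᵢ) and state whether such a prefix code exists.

0.4375; yes

With common denominator 2^4 = 16: Σ 2^(−ℓᵢ) = 2/16 + 1/16 + 2/16 + 2/16 = 7/16 = 0.4375.
Kraft's inequality requires Σ ≤ 1; here Σ = 0.4375 ≤ 1, so such a prefix code exists.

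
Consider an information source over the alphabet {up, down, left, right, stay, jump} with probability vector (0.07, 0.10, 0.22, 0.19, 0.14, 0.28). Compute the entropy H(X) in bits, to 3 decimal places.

2.448 bits

H = −Σ pᵢ log₂ pᵢ.
−0.07·log₂(0.07) = 0.2686
−0.10·log₂(0.10) = 0.3322
−0.22·log₂(0.22) = 0.4806
−0.19·log₂(0.19) = 0.4552
−0.14·log₂(0.14) = 0.3971
−0.28·log₂(0.28) = 0.5142
Sum ≈ 2.4479 → 2.448 bits.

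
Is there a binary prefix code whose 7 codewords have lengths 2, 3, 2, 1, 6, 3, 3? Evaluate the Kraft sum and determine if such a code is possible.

1.390625; no

With common denominator 2^6 = 64: Σ 2^(−ℓᵢ) = 16/64 + 8/64 + 16/64 + 32/64 + 1/64 + 8/64 + 8/64 = 89/64 = 1.390625.
Kraft's inequality requires Σ ≤ 1; here Σ = 1.390625 > 1, so no such prefix code exists.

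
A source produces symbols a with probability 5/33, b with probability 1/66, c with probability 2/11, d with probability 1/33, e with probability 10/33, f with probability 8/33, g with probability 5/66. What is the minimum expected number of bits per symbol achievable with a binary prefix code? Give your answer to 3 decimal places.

2.439 bits/symbol

Repeatedly combine the two least-probable nodes; the expected code length is the sum of the merged weights.
merge 1/66 + 1/33 → 1/22
merge 1/22 + 5/66 → 4/33
merge 4/33 + 5/33 → 3/11
merge 2/11 + 8/33 → 14/33
merge 3/11 + 10/33 → 19/33
merge 14/33 + 19/33 → 1
L = 1/22 + 4/33 + 3/11 + 14/33 + 19/33 + 1 = 161/66 ≈ 2.439 bits/symbol.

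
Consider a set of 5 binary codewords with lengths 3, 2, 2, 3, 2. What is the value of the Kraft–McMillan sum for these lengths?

With common denominator 2^3 = 8: Σ 2^(−ℓᵢ) = 1/8 + 2/8 + 2/8 + 1/8 + 2/8 = 8/8 = 1.

1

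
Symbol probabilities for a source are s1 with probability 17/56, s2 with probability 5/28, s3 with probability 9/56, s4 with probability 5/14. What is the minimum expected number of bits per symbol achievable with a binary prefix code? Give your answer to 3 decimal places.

Repeatedly combine the two least-probable nodes; the expected code length is the sum of the merged weights.
merge 9/56 + 5/28 → 19/56
merge 17/56 + 19/56 → 9/14
merge 5/14 + 9/14 → 1
L = 19/56 + 9/14 + 1 = 111/56 ≈ 1.982 bits/symbol.

1.982 bits/symbol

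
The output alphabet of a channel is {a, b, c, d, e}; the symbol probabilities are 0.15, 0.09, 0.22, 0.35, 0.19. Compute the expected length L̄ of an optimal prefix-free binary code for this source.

2.24 bits/symbol

Repeatedly combine the two least-probable nodes; the expected code length is the sum of the merged weights.
merge 9/100 + 3/20 → 6/25
merge 19/100 + 11/50 → 41/100
merge 6/25 + 7/20 → 59/100
merge 41/100 + 59/100 → 1
L = 6/25 + 41/100 + 59/100 + 1 = 56/25 = 2.24 bits/symbol.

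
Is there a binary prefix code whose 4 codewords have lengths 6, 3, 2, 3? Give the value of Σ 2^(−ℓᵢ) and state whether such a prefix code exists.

0.515625; yes

With common denominator 2^6 = 64: Σ 2^(−ℓᵢ) = 1/64 + 8/64 + 16/64 + 8/64 = 33/64 = 0.515625.
Kraft's inequality requires Σ ≤ 1; here Σ = 0.515625 ≤ 1, so such a prefix code exists.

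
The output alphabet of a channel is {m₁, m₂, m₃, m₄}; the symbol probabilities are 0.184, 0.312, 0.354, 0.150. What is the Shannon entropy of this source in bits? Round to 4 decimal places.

H = −Σ pᵢ log₂ pᵢ.
−0.184·log₂(0.184) = 0.4494
−0.312·log₂(0.312) = 0.5243
−0.354·log₂(0.354) = 0.5304
−0.150·log₂(0.150) = 0.4105
Sum ≈ 1.9145 → 1.9145 bits.

1.9145 bits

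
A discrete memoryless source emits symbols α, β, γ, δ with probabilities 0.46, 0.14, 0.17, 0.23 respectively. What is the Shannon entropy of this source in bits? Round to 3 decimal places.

H = −Σ pᵢ log₂ pᵢ.
−0.46·log₂(0.46) = 0.5153
−0.14·log₂(0.14) = 0.3971
−0.17·log₂(0.17) = 0.4346
−0.23·log₂(0.23) = 0.4877
Sum ≈ 1.8347 → 1.835 bits.

1.835 bits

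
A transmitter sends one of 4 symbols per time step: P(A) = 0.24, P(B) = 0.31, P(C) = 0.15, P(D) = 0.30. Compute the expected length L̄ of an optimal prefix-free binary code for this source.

2 bits/symbol

Repeatedly combine the two least-probable nodes; the expected code length is the sum of the merged weights.
merge 3/20 + 6/25 → 39/100
merge 3/10 + 31/100 → 61/100
merge 39/100 + 61/100 → 1
L = 39/100 + 61/100 + 1 = 2 bits/symbol.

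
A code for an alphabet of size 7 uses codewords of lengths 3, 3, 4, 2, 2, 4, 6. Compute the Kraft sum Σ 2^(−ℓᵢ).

0.890625

With common denominator 2^6 = 64: Σ 2^(−ℓᵢ) = 8/64 + 8/64 + 4/64 + 16/64 + 16/64 + 4/64 + 1/64 = 57/64 = 0.890625.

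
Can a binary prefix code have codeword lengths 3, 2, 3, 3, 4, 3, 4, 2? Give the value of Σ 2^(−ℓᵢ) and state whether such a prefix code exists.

1.125; no

With common denominator 2^4 = 16: Σ 2^(−ℓᵢ) = 2/16 + 4/16 + 2/16 + 2/16 + 1/16 + 2/16 + 1/16 + 4/16 = 18/16 = 1.125.
Kraft's inequality requires Σ ≤ 1; here Σ = 1.125 > 1, so no such prefix code exists.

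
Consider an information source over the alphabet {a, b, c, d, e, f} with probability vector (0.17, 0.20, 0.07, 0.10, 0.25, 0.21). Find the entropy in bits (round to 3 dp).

2.473 bits

H = −Σ pᵢ log₂ pᵢ.
−0.17·log₂(0.17) = 0.4346
−0.20·log₂(0.20) = 0.4644
−0.07·log₂(0.07) = 0.2686
−0.10·log₂(0.10) = 0.3322
−0.25·log₂(0.25) = 0.5000
−0.21·log₂(0.21) = 0.4728
Sum ≈ 2.4725 → 2.473 bits.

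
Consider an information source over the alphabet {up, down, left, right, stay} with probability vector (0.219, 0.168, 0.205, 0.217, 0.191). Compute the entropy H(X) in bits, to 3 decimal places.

2.315 bits

H = −Σ pᵢ log₂ pᵢ.
−0.219·log₂(0.219) = 0.4798
−0.168·log₂(0.168) = 0.4323
−0.205·log₂(0.205) = 0.4687
−0.217·log₂(0.217) = 0.4783
−0.191·log₂(0.191) = 0.4562
Sum ≈ 2.3154 → 2.315 bits.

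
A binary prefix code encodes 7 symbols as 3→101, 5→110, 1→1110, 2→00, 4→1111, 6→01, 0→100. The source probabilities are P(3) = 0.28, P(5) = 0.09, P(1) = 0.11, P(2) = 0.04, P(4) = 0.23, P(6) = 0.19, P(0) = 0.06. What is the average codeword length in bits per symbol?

3.11 bits/symbol

L̄ = Σ pᵢ·ℓᵢ = 0.28·3 + 0.09·3 + 0.11·4 + 0.04·2 + 0.23·4 + 0.19·2 + 0.06·3 = 3.11 bits/symbol.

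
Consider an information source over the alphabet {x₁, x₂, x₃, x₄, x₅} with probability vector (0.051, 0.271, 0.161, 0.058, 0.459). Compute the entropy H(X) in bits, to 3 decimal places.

H = −Σ pᵢ log₂ pᵢ.
−0.051·log₂(0.051) = 0.2190
−0.271·log₂(0.271) = 0.5105
−0.161·log₂(0.161) = 0.4242
−0.058·log₂(0.058) = 0.2383
−0.459·log₂(0.459) = 0.5157
Sum ≈ 1.9075 → 1.908 bits.

1.908 bits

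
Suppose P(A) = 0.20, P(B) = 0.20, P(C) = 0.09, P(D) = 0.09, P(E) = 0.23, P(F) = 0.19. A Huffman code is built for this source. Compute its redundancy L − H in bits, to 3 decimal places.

0.053 bits

Entropy H = −Σ p log₂ p ≈ 2.4970 bits.
Huffman merges: 9/100+9/100→9/50; 9/50+19/100→37/100; 1/5+1/5→2/5; 23/100+37/100→3/5; 2/5+3/5→1. L = 51/20 ≈ 2.5500.
L − H = 2.5500 − 2.4970 = 0.053 bits.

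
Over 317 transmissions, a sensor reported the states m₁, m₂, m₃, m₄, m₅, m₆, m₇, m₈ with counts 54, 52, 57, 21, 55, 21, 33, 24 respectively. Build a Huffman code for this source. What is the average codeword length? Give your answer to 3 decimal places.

Probabilities are the counts divided by 317.
Repeatedly combine the two least-probable nodes; the expected code length is the sum of the merged weights.
merge 21/317 + 21/317 → 42/317
merge 24/317 + 33/317 → 57/317
merge 42/317 + 52/317 → 94/317
merge 54/317 + 55/317 → 109/317
merge 57/317 + 57/317 → 114/317
merge 94/317 + 109/317 → 203/317
merge 114/317 + 203/317 → 1
L = 42/317 + 57/317 + 94/317 + 109/317 + 114/317 + 203/317 + 1 = 936/317 ≈ 2.953 bits/symbol.

2.953 bits/symbol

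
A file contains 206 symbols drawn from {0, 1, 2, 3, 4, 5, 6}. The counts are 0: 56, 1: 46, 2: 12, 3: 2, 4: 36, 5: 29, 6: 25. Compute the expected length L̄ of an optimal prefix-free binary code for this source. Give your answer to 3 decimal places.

2.573 bits/symbol

Probabilities are the counts divided by 206.
Repeatedly combine the two least-probable nodes; the expected code length is the sum of the merged weights.
merge 1/103 + 6/103 → 7/103
merge 7/103 + 25/206 → 39/206
merge 29/206 + 18/103 → 65/206
merge 39/206 + 23/103 → 85/206
merge 28/103 + 65/206 → 121/206
merge 85/206 + 121/206 → 1
L = 7/103 + 39/206 + 65/206 + 85/206 + 121/206 + 1 = 265/103 ≈ 2.573 bits/symbol.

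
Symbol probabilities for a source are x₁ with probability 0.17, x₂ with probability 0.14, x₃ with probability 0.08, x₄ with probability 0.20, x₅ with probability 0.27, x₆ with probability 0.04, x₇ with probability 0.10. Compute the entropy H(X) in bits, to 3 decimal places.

2.616 bits

H = −Σ pᵢ log₂ pᵢ.
−0.17·log₂(0.17) = 0.4346
−0.14·log₂(0.14) = 0.3971
−0.08·log₂(0.08) = 0.2915
−0.20·log₂(0.20) = 0.4644
−0.27·log₂(0.27) = 0.5100
−0.04·log₂(0.04) = 0.1858
−0.10·log₂(0.10) = 0.3322
Sum ≈ 2.6156 → 2.616 bits.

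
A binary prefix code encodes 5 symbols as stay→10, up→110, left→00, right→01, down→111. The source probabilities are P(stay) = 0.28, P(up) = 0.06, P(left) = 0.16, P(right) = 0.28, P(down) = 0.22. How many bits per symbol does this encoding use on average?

L̄ = Σ pᵢ·ℓᵢ = 0.28·2 + 0.06·3 + 0.16·2 + 0.28·2 + 0.22·3 = 2.28 bits/symbol.

2.28 bits/symbol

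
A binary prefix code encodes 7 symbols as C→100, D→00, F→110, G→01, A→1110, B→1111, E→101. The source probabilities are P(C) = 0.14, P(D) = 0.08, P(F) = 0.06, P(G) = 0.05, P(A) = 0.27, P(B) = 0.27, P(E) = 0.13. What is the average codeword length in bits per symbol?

L̄ = Σ pᵢ·ℓᵢ = 0.14·3 + 0.08·2 + 0.06·3 + 0.05·2 + 0.27·4 + 0.27·4 + 0.13·3 = 3.41 bits/symbol.

3.41 bits/symbol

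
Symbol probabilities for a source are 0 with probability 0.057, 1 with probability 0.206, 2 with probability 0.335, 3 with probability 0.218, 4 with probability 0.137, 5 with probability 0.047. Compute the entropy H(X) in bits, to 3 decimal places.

H = −Σ pᵢ log₂ pᵢ.
−0.057·log₂(0.057) = 0.2356
−0.206·log₂(0.206) = 0.4695
−0.335·log₂(0.335) = 0.5286
−0.218·log₂(0.218) = 0.4791
−0.137·log₂(0.137) = 0.3929
−0.047·log₂(0.047) = 0.2073
Sum ≈ 2.3129 → 2.313 bits.

2.313 bits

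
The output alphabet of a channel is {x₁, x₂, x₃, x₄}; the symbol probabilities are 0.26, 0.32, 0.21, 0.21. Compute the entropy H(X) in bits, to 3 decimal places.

1.977 bits

H = −Σ pᵢ log₂ pᵢ.
−0.26·log₂(0.26) = 0.5053
−0.32·log₂(0.32) = 0.5260
−0.21·log₂(0.21) = 0.4728
−0.21·log₂(0.21) = 0.4728
Sum ≈ 1.9770 → 1.977 bits.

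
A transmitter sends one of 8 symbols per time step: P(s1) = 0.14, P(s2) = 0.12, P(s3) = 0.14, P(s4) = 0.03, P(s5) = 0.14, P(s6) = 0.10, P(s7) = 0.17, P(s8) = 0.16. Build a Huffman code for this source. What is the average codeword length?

Repeatedly combine the two least-probable nodes; the expected code length is the sum of the merged weights.
merge 3/100 + 1/10 → 13/100
merge 3/25 + 13/100 → 1/4
merge 7/50 + 7/50 → 7/25
merge 7/50 + 4/25 → 3/10
merge 17/100 + 1/4 → 21/50
merge 7/25 + 3/10 → 29/50
merge 21/50 + 29/50 → 1
L = 13/100 + 1/4 + 7/25 + 3/10 + 21/50 + 29/50 + 1 = 74/25 = 2.96 bits/symbol.

2.96 bits/symbol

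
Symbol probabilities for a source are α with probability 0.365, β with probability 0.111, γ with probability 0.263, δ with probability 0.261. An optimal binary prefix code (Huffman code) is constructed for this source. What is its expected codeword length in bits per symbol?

Repeatedly combine the two least-probable nodes; the expected code length is the sum of the merged weights.
merge 111/1000 + 261/1000 → 93/250
merge 263/1000 + 73/200 → 157/250
merge 93/250 + 157/250 → 1
L = 93/250 + 157/250 + 1 = 2 bits/symbol.

2 bits/symbol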